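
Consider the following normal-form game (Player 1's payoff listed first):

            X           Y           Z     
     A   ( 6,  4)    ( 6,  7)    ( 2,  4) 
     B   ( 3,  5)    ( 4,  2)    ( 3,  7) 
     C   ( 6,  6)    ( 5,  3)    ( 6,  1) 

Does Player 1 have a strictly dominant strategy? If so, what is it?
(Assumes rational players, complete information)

No strictly dominant strategy exists for Player 1

Work:
A strategy strictly dominates another if it gives a strictly higher payoff against every opponent action. Compare each pair of P1's strategies column-by-column:
  A vs B: [6 vs 3, 6 vs 4, 2 vs 3] → A does not strictly dominate B (column Z: 2 ≤ 3)
  A vs C: [6 vs 6, 6 vs 5, 2 vs 6] → A does not strictly dominate C (column X: 6 ≤ 6)
  B vs A: [3 vs 6, 4 vs 6, 3 vs 2] → B does not strictly dominate A (column X: 3 ≤ 6)
  B vs C: [3 vs 6, 4 vs 5, 3 vs 6] → B does not strictly dominate C (column X: 3 ≤ 6)
  C vs A: [6 vs 6, 5 vs 6, 6 vs 2] → C does not strictly dominate A (column X: 6 ≤ 6)
  C vs B: [6 vs 3, 5 vs 4, 6 vs 3] → C strictly dominates B
No single strategy strictly dominates all others → no strictly dominant strategy.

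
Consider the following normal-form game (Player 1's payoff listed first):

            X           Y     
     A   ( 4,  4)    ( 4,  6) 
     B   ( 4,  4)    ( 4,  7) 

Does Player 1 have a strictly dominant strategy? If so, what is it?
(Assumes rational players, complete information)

No strictly dominant strategy exists for Player 1

Work:
A strategy strictly dominates another if it gives a strictly higher payoff against every opponent action. Compare each pair of P1's strategies column-by-column:
  A vs B: [4 vs 4, 4 vs 4] → A does not strictly dominate B (column X: 4 ≤ 4)
  B vs A: [4 vs 4, 4 vs 4] → B does not strictly dominate A (column X: 4 ≤ 4)
No single strategy strictly dominates all others → no strictly dominant strategy.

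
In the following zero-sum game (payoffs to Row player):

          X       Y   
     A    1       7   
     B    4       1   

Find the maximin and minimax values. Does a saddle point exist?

Maximin = 1, Minimax = 4, Saddle: False

Work:
Row minimums: [1, 1] → maximin = 1
Column maximums: [4, 7] → minimax = 4
No saddle point (maximin ≠ minimax). Mixed strategy needed.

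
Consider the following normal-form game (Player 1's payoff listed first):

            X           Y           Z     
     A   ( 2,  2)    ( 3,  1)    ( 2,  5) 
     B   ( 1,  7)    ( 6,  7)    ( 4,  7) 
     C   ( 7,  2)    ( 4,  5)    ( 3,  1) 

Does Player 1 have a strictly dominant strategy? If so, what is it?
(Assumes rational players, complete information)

No strictly dominant strategy exists for Player 1

Work:
A strategy strictly dominates another if it gives a strictly higher payoff against every opponent action. Compare each pair of P1's strategies column-by-column:
  A vs B: [2 vs 1, 3 vs 6, 2 vs 4] → A does not strictly dominate B (column Y: 3 ≤ 6)
  A vs C: [2 vs 7, 3 vs 4, 2 vs 3] → A does not strictly dominate C (column X: 2 ≤ 7)
  B vs A: [1 vs 2, 6 vs 3, 4 vs 2] → B does not strictly dominate A (column X: 1 ≤ 2)
  B vs C: [1 vs 7, 6 vs 4, 4 vs 3] → B does not strictly dominate C (column X: 1 ≤ 7)
  C vs A: [7 vs 2, 4 vs 3, 3 vs 2] → C strictly dominates A
  C vs B: [7 vs 1, 4 vs 6, 3 vs 4] → C does not strictly dominate B (column Y: 4 ≤ 6)
No single strategy strictly dominates all others → no strictly dominant strategy.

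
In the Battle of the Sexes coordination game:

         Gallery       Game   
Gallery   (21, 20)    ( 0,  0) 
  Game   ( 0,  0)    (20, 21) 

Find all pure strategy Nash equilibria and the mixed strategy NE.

Pure NE: (Gallery, Gallery) and (Game, Game); Mixed NE: p = 0.5122, q = 0.4878

Work:
Check pure NE:
(Gallery, Gallery): (21, 20) - no unilateral deviation beneficial
(Game, Game): (20, 21) - no unilateral deviation beneficial
Mixed NE: P1 plays Gallery with p = 0.5122, P2 plays Gallery with q = 0.4878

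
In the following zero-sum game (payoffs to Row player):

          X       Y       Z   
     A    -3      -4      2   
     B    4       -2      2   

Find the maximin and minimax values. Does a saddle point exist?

Maximin = -2, Minimax = -2, Saddle: True

Work:
Row minimums: [-4, -2] → maximin = -2
Column maximums: [4, -2, 2] → minimax = -2
Saddle point exists! Game value = -2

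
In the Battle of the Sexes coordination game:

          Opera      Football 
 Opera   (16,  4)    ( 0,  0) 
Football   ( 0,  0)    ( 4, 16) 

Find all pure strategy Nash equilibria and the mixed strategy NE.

Pure NE: (Opera, Opera) and (Football, Football); Mixed NE: p = 0.8, q = 0.2

Work:
Check pure NE:
(Opera, Opera): (16, 4) - no unilateral deviation beneficial
(Football, Football): (4, 16) - no unilateral deviation beneficial
Mixed NE: P1 plays Opera with p = 0.8, P2 plays Opera with q = 0.2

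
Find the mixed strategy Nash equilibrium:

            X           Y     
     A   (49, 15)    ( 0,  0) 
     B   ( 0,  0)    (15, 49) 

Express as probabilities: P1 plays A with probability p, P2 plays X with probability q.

p = 0.7656, q = 0.2344

Work:
Find probabilities that make opponent indifferent:
P2 chooses q to make P1 indifferent between A and B
P1 chooses p to make P2 indifferent between X and Y
Mixed NE: P1 plays (A: 0.7656, B: 0.2344), P2 plays (X: 0.2344, Y: 0.7656)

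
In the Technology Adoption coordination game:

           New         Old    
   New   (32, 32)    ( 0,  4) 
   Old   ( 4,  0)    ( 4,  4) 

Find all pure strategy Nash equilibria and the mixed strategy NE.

Pure NE: (New, New) and (Old, Old); Mixed NE: p = 0.125, q = 0.125

Work:
Check pure NE:
(New, New): (32, 32) - no unilateral deviation beneficial
(Old, Old): (4, 4) - no unilateral deviation beneficial
Mixed NE: P1 plays New with p = 0.125, P2 plays New with q = 0.125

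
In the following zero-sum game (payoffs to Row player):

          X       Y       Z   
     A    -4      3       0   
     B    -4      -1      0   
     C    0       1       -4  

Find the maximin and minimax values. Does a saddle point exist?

Maximin = -4, Minimax = 0, Saddle: False

Work:
Row minimums: [-4, -4, -4] → maximin = -4
Column maximums: [0, 3, 0] → minimax = 0
No saddle point (maximin ≠ minimax). Mixed strategy needed.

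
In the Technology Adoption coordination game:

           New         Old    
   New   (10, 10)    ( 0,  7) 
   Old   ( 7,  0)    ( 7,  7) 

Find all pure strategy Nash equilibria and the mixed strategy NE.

Pure NE: (New, New) and (Old, Old); Mixed NE: p = 0.7, q = 0.7

Work:
Check pure NE:
(New, New): (10, 10) - no unilateral deviation beneficial
(Old, Old): (7, 7) - no unilateral deviation beneficial
Mixed NE: P1 plays New with p = 0.7, P2 plays New with q = 0.7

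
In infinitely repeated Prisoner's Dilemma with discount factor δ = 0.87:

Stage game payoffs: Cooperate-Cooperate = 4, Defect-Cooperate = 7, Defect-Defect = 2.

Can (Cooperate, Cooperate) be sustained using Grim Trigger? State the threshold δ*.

δ* = 0.6; since δ = 0.87 ≥ 0.6, cooperation can be sustained

Work:
For Grim Trigger:
Cooperate forever: 4/(1-δ)
Defect then punished: 7 + 2·δ/(1-δ)
Need: 4/(1-δ) ≥ 7 + 2·δ/(1-δ)
Solving: δ ≥ (T-R)/(T-P) = (7-4)/(7-2) = 0.6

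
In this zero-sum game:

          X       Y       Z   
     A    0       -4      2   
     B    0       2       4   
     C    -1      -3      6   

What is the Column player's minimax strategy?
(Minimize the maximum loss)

Column should play X, value = 0

Work:
Column player minimizes Row's maximum payoff:
Column X: max payoff to Row = 0
Column Y: max payoff to Row = 2
Column Z: max payoff to Row = 6
Minimum is 0, achieved by column X.
Minimax strategy: X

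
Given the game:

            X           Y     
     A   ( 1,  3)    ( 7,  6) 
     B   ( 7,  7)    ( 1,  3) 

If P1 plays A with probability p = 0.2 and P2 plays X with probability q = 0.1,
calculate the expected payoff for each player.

E[P1] = 2.56, E[P2] = 3.86

Work:
E[P1] = p·q·π₁(A,X) + p·(1-q)·π₁(A,Y) + (1-p)·q·π₁(B,X) + (1-p)·(1-q)·π₁(B,Y)
= 0.2·0.1·1 + 0.2·0.9·7 + 0.8·0.1·7 + 0.8·0.9·1
= 2.56

E[P2] = 3.86 (similar calculation)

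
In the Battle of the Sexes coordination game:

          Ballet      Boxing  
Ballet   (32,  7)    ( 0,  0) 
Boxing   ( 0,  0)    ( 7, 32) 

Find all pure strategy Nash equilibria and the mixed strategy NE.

Pure NE: (Ballet, Ballet) and (Boxing, Boxing); Mixed NE: p = 0.8205, q = 0.1795

Work:
Check pure NE:
(Ballet, Ballet): (32, 7) - no unilateral deviation beneficial
(Boxing, Boxing): (7, 32) - no unilateral deviation beneficial
Mixed NE: P1 plays Ballet with p = 0.8205, P2 plays Ballet with q = 0.1795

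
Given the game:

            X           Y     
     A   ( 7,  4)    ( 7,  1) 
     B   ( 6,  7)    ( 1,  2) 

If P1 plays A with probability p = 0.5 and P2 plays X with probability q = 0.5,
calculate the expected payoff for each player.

E[P1] = 5.25, E[P2] = 3.5

Work:
E[P1] = p·q·π₁(A,X) + p·(1-q)·π₁(A,Y) + (1-p)·q·π₁(B,X) + (1-p)·(1-q)·π₁(B,Y)
= 0.5·0.5·7 + 0.5·0.5·7 + 0.5·0.5·6 + 0.5·0.5·1
= 5.25

E[P2] = 3.5 (similar calculation)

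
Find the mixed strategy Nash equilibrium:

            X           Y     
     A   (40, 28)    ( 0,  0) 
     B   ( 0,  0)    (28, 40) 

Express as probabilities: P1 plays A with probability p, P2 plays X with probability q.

p = 0.5882, q = 0.4118

Work:
Find probabilities that make opponent indifferent:
P2 chooses q to make P1 indifferent between A and B
P1 chooses p to make P2 indifferent between X and Y
Mixed NE: P1 plays (A: 0.5882, B: 0.4118), P2 plays (X: 0.4118, Y: 0.5882)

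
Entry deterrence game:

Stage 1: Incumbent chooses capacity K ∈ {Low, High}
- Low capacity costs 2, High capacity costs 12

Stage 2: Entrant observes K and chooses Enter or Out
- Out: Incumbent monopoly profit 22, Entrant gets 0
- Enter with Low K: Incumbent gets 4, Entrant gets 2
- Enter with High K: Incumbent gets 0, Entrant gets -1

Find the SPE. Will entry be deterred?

SPE: (High, Enter|Low, Out|High); Entry deterred. Incumbent net profit = 10

Work:
After Low K: Entrant enters (2 > 0)
After High K: Entrant stays out (-1 < 0)
Incumbent: Low → 4−2=2, High → 22−12=10
Incumbent chooses High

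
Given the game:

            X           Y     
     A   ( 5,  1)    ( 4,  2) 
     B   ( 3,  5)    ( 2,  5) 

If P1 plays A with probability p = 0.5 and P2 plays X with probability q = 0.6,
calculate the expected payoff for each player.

E[P1] = 3.6, E[P2] = 3.2

Work:
E[P1] = p·q·π₁(A,X) + p·(1-q)·π₁(A,Y) + (1-p)·q·π₁(B,X) + (1-p)·(1-q)·π₁(B,Y)
= 0.5·0.6·5 + 0.5·0.4·4 + 0.5·0.6·3 + 0.5·0.4·2
= 3.6

E[P2] = 3.2 (similar calculation)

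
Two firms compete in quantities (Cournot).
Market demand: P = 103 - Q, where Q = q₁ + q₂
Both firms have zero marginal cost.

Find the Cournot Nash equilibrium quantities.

q₁* = q₂* = 34.33; P* = 34.33

Work:
Profit: π_i = P·q_i = (a - q_i - q_j)·q_i
FOC: ∂π_i/∂q_i = a - 2q_i - q_j = 0
Reaction function: q_i = (103 - q_j)/2
Symmetry: q* = 103/3 = 34.33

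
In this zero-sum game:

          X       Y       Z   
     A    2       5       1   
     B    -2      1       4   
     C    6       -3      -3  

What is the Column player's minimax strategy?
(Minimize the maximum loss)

Column should play Z, value = 4

Work:
Column player minimizes Row's maximum payoff:
Column X: max payoff to Row = 6
Column Y: max payoff to Row = 5
Column Z: max payoff to Row = 4
Minimum is 4, achieved by column Z.
Minimax strategy: Z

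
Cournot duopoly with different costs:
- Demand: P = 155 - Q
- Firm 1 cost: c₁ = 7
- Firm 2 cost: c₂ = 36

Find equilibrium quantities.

q₁* = 59.0, q₂* = 30.0

Work:
Reaction: q₁ = (155 - 7 - q₂)/2
Reaction: q₂ = (155 - 36 - q₁)/2
Solve simultaneously:
q₁* = (155 - 2×7 + 36)/3 = 59.0
q₂* = (155 - 2×36 + 7)/3 = 30.0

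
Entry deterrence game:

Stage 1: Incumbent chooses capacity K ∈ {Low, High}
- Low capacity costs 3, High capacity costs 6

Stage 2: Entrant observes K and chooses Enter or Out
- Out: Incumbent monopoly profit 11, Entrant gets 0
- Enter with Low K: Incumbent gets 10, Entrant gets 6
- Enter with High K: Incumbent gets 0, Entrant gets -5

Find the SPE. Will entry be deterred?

SPE: (Low, Enter|Low, Out|High); Entry not deterred. Incumbent net profit = 7, Entrant gets 6

Work:
After Low K: Entrant enters (6 > 0)
After High K: Entrant stays out (-5 < 0)
Incumbent: Low → 10−3=7, High → 11−6=5
Incumbent chooses Low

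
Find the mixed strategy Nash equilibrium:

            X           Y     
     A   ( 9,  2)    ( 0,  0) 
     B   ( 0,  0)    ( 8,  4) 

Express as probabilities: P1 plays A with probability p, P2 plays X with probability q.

p = 0.6667, q = 0.4706

Work:
Find probabilities that make opponent indifferent:
P2 chooses q to make P1 indifferent between A and B
P1 chooses p to make P2 indifferent between X and Y
Mixed NE: P1 plays (A: 0.6667, B: 0.3333), P2 plays (X: 0.4706, Y: 0.5294)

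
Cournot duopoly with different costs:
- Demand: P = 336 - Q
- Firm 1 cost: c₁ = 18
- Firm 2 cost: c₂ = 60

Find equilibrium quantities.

q₁* = 120.0, q₂* = 78.0

Work:
Reaction: q₁ = (336 - 18 - q₂)/2
Reaction: q₂ = (336 - 60 - q₁)/2
Solve simultaneously:
q₁* = (336 - 2×18 + 60)/3 = 120.0
q₂* = (336 - 2×60 + 18)/3 = 78.0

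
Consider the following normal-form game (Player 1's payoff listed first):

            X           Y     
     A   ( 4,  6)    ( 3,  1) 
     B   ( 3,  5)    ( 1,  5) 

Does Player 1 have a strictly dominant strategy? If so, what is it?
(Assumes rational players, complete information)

Yes, Player 1's strictly dominant strategy is A

Work:
A strategy strictly dominates another if it gives a strictly higher payoff against every opponent action. Compare each pair of P1's strategies column-by-column:
  A vs B: [4 vs 3, 3 vs 1] → A strictly dominates B
  B vs A: [3 vs 4, 1 vs 3] → B does not strictly dominate A (column X: 3 ≤ 4)
A strictly dominates every other strategy → strictly dominant.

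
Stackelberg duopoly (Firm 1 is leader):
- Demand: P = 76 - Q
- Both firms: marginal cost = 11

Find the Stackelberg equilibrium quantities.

q₁* (leader) = 32.5, q₂* (follower) = 16.25

Work:
Follower's reaction: q₂ = (a - c - q₁)/2
Leader substitutes: π₁ = q₁·(a - q₁ - (a-c-q₁)/2 - c)
FOC: q₁* = (76 - 11)/2 = 32.50
Then: q₂* = (76 - 11 - 32.5)/2 = 16.25
Leader has first-mover advantage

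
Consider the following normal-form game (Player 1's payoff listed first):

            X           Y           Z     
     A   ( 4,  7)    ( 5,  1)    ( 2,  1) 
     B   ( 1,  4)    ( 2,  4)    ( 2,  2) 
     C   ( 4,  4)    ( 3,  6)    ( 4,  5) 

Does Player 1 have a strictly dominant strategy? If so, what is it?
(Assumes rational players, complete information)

No strictly dominant strategy exists for Player 1

Work:
A strategy strictly dominates another if it gives a strictly higher payoff against every opponent action. Compare each pair of P1's strategies column-by-column:
  A vs B: [4 vs 1, 5 vs 2, 2 vs 2] → A does not strictly dominate B (column Z: 2 ≤ 2)
  A vs C: [4 vs 4, 5 vs 3, 2 vs 4] → A does not strictly dominate C (column X: 4 ≤ 4)
  B vs A: [1 vs 4, 2 vs 5, 2 vs 2] → B does not strictly dominate A (column X: 1 ≤ 4)
  B vs C: [1 vs 4, 2 vs 3, 2 vs 4] → B does not strictly dominate C (column X: 1 ≤ 4)
  C vs A: [4 vs 4, 3 vs 5, 4 vs 2] → C does not strictly dominate A (column X: 4 ≤ 4)
  C vs B: [4 vs 1, 3 vs 2, 4 vs 2] → C strictly dominates B
No single strategy strictly dominates all others → no strictly dominant strategy.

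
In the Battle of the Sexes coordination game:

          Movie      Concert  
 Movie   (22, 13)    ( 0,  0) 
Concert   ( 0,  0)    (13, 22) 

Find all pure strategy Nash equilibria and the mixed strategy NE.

Pure NE: (Movie, Movie) and (Concert, Concert); Mixed NE: p = 0.6286, q = 0.3714

Work:
Check pure NE:
(Movie, Movie): (22, 13) - no unilateral deviation beneficial
(Concert, Concert): (13, 22) - no unilateral deviation beneficial
Mixed NE: P1 plays Movie with p = 0.6286, P2 plays Movie with q = 0.3714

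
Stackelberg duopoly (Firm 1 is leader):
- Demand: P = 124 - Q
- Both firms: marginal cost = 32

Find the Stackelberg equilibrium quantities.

q₁* (leader) = 46.0, q₂* (follower) = 23.0

Work:
Follower's reaction: q₂ = (a - c - q₁)/2
Leader substitutes: π₁ = q₁·(a - q₁ - (a-c-q₁)/2 - c)
FOC: q₁* = (124 - 32)/2 = 46.00
Then: q₂* = (124 - 32 - 46.0)/2 = 23.00
Leader has first-mover advantage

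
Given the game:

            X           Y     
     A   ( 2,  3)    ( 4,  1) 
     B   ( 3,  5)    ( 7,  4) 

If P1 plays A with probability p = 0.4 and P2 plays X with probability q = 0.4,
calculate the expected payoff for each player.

E[P1] = 4.52, E[P2] = 3.36

Work:
E[P1] = p·q·π₁(A,X) + p·(1-q)·π₁(A,Y) + (1-p)·q·π₁(B,X) + (1-p)·(1-q)·π₁(B,Y)
= 0.4·0.4·2 + 0.4·0.6·4 + 0.6·0.4·3 + 0.6·0.6·7
= 4.52

E[P2] = 3.36 (similar calculation)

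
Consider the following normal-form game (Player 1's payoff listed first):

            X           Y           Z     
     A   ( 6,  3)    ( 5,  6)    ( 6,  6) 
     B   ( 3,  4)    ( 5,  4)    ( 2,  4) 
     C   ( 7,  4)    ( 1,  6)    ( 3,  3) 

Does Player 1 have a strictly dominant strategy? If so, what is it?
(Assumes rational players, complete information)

No strictly dominant strategy exists for Player 1

Work:
A strategy strictly dominates another if it gives a strictly higher payoff against every opponent action. Compare each pair of P1's strategies column-by-column:
  A vs B: [6 vs 3, 5 vs 5, 6 vs 2] → A does not strictly dominate B (column Y: 5 ≤ 5)
  A vs C: [6 vs 7, 5 vs 1, 6 vs 3] → A does not strictly dominate C (column X: 6 ≤ 7)
  B vs A: [3 vs 6, 5 vs 5, 2 vs 6] → B does not strictly dominate A (column X: 3 ≤ 6)
  B vs C: [3 vs 7, 5 vs 1, 2 vs 3] → B does not strictly dominate C (column X: 3 ≤ 7)
  C vs A: [7 vs 6, 1 vs 5, 3 vs 6] → C does not strictly dominate A (column Y: 1 ≤ 5)
  C vs B: [7 vs 3, 1 vs 5, 3 vs 2] → C does not strictly dominate B (column Y: 1 ≤ 5)
No single strategy strictly dominates all others → no strictly dominant strategy.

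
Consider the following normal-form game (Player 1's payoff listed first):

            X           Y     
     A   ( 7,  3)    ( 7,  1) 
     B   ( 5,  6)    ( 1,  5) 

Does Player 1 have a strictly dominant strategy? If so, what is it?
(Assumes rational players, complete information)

Yes, Player 1's strictly dominant strategy is A

Work:
A strategy strictly dominates another if it gives a strictly higher payoff against every opponent action. Compare each pair of P1's strategies column-by-column:
  A vs B: [7 vs 5, 7 vs 1] → A strictly dominates B
  B vs A: [5 vs 7, 1 vs 7] → B does not strictly dominate A (column X: 5 ≤ 7)
A strictly dominates every other strategy → strictly dominant.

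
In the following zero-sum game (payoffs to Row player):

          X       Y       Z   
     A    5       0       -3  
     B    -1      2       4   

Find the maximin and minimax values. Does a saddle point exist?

Maximin = -1, Minimax = 2, Saddle: False

Work:
Row minimums: [-3, -1] → maximin = -1
Column maximums: [5, 2, 4] → minimax = 2
No saddle point (maximin ≠ minimax). Mixed strategy needed.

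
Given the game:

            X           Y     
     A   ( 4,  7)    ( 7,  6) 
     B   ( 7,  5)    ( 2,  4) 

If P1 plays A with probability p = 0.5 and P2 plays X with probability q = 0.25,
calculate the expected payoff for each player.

E[P1] = 4.75, E[P2] = 5.25

Work:
E[P1] = p·q·π₁(A,X) + p·(1-q)·π₁(A,Y) + (1-p)·q·π₁(B,X) + (1-p)·(1-q)·π₁(B,Y)
= 0.5·0.25·4 + 0.5·0.75·7 + 0.5·0.25·7 + 0.5·0.75·2
= 4.75

E[P2] = 5.25 (similar calculation)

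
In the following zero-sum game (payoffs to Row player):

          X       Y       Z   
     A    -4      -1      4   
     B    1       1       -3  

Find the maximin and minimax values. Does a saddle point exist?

Maximin = -3, Minimax = 1, Saddle: False

Work:
Row minimums: [-4, -3] → maximin = -3
Column maximums: [1, 1, 4] → minimax = 1
No saddle point (maximin ≠ minimax). Mixed strategy needed.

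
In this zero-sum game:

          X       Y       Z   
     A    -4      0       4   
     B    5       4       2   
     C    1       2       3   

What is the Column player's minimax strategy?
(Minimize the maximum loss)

Column should play Y or Z (all achieve the minimum), value = 4

Work:
Column player minimizes Row's maximum payoff:
Column X: max payoff to Row = 5
Column Y: max payoff to Row = 4
Column Z: max payoff to Row = 4
Minimum is 4, achieved by columns Y, Z (tied).
Each of Y or Z is a minimax strategy.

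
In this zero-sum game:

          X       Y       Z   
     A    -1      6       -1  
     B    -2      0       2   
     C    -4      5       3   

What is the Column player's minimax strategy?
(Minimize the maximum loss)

Column should play X, value = -1

Work:
Column player minimizes Row's maximum payoff:
Column X: max payoff to Row = -1
Column Y: max payoff to Row = 6
Column Z: max payoff to Row = 3
Minimum is -1, achieved by column X.
Minimax strategy: X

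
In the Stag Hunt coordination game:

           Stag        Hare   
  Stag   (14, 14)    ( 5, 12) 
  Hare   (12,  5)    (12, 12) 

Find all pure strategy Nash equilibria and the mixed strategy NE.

Pure NE: (Stag, Stag) and (Hare, Hare); Mixed NE: p = 0.7778, q = 0.7778

Work:
Check pure NE:
(Stag, Stag): (14, 14) - no unilateral deviation beneficial
(Hare, Hare): (12, 12) - no unilateral deviation beneficial
Mixed NE: P1 plays Stag with p = 0.7778, P2 plays Stag with q = 0.7778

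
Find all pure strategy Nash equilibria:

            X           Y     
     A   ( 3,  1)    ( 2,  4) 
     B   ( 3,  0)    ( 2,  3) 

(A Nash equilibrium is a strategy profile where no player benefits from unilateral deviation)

Nash equilibrium: (A, Y), (B, Y)

Work:
Best responses:
  P1 vs X: payoffs [3, 3] → best response A/B (payoff 3)
  P1 vs Y: payoffs [2, 2] → best response A/B (payoff 2)
  P2 vs A: payoffs [1, 4] → best response Y (payoff 4)
  P2 vs B: payoffs [0, 3] → best response Y (payoff 3)
Mutual best responses: (A,Y), (B,Y) → Nash equilibria.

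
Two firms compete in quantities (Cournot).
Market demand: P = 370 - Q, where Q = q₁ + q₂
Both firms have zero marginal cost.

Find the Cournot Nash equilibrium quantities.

q₁* = q₂* = 123.33; P* = 123.33

Work:
Profit: π_i = P·q_i = (a - q_i - q_j)·q_i
FOC: ∂π_i/∂q_i = a - 2q_i - q_j = 0
Reaction function: q_i = (370 - q_j)/2
Symmetry: q* = 370/3 = 123.33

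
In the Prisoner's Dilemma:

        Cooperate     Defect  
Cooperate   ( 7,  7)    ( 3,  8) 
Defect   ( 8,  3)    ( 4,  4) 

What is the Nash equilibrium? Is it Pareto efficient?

(Defect, Defect) is NE; not Pareto efficient

Work:
Defect dominates Cooperate for both players:
If P2 cooperates: Defect (8) > Cooperate (7)
If P2 defects: Defect (4) > Cooperate (3)
NE: (Defect, Defect) with payoff (4, 4)
But (Cooperate, Cooperate) = (7, 7) Pareto dominates (4, 4)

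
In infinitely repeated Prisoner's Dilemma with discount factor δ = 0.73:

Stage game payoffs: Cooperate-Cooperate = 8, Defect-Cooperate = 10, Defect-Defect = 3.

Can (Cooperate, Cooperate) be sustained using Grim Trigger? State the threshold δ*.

δ* = 0.2857; since δ = 0.73 ≥ 0.2857, cooperation can be sustained

Work:
For Grim Trigger:
Cooperate forever: 8/(1-δ)
Defect then punished: 10 + 3·δ/(1-δ)
Need: 8/(1-δ) ≥ 10 + 3·δ/(1-δ)
Solving: δ ≥ (T-R)/(T-P) = (10-8)/(10-3) = 0.2857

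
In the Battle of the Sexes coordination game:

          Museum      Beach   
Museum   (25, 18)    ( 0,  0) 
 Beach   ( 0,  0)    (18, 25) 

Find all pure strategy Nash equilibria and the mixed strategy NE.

Pure NE: (Museum, Museum) and (Beach, Beach); Mixed NE: p = 0.5814, q = 0.4186

Work:
Check pure NE:
(Museum, Museum): (25, 18) - no unilateral deviation beneficial
(Beach, Beach): (18, 25) - no unilateral deviation beneficial
Mixed NE: P1 plays Museum with p = 0.5814, P2 plays Museum with q = 0.4186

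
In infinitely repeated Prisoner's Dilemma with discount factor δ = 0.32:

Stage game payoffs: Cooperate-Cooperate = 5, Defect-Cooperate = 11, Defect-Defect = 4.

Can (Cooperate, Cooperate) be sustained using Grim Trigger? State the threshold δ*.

δ* = 0.8571; since δ = 0.32 < 0.8571, cooperation cannot be sustained

Work:
For Grim Trigger:
Cooperate forever: 5/(1-δ)
Defect then punished: 11 + 4·δ/(1-δ)
Need: 5/(1-δ) ≥ 11 + 4·δ/(1-δ)
Solving: δ ≥ (T-R)/(T-P) = (11-5)/(11-4) = 0.8571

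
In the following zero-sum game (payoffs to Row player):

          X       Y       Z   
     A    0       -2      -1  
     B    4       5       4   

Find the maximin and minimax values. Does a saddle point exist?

Maximin = 4, Minimax = 4, Saddle: True

Work:
Row minimums: [-2, 4] → maximin = 4
Column maximums: [4, 5, 4] → minimax = 4
Saddle point exists! Game value = 4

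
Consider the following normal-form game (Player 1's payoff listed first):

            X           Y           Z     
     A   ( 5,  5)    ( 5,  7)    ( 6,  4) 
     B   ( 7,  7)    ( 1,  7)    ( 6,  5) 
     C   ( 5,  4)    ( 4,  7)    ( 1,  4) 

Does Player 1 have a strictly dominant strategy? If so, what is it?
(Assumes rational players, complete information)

No strictly dominant strategy exists for Player 1

Work:
A strategy strictly dominates another if it gives a strictly higher payoff against every opponent action. Compare each pair of P1's strategies column-by-column:
  A vs B: [5 vs 7, 5 vs 1, 6 vs 6] → A does not strictly dominate B (column X: 5 ≤ 7)
  A vs C: [5 vs 5, 5 vs 4, 6 vs 1] → A does not strictly dominate C (column X: 5 ≤ 5)
  B vs A: [7 vs 5, 1 vs 5, 6 vs 6] → B does not strictly dominate A (column Y: 1 ≤ 5)
  B vs C: [7 vs 5, 1 vs 4, 6 vs 1] → B does not strictly dominate C (column Y: 1 ≤ 4)
  C vs A: [5 vs 5, 4 vs 5, 1 vs 6] → C does not strictly dominate A (column X: 5 ≤ 5)
  C vs B: [5 vs 7, 4 vs 1, 1 vs 6] → C does not strictly dominate B (column X: 5 ≤ 7)
No single strategy strictly dominates all others → no strictly dominant strategy.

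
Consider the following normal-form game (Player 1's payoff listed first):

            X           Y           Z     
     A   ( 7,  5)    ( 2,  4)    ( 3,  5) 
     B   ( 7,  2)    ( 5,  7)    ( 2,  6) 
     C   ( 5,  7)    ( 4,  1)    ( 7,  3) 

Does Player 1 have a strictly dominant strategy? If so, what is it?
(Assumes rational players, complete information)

No strictly dominant strategy exists for Player 1

Work:
A strategy strictly dominates another if it gives a strictly higher payoff against every opponent action. Compare each pair of P1's strategies column-by-column:
  A vs B: [7 vs 7, 2 vs 5, 3 vs 2] → A does not strictly dominate B (column X: 7 ≤ 7)
  A vs C: [7 vs 5, 2 vs 4, 3 vs 7] → A does not strictly dominate C (column Y: 2 ≤ 4)
  B vs A: [7 vs 7, 5 vs 2, 2 vs 3] → B does not strictly dominate A (column X: 7 ≤ 7)
  B vs C: [7 vs 5, 5 vs 4, 2 vs 7] → B does not strictly dominate C (column Z: 2 ≤ 7)
  C vs A: [5 vs 7, 4 vs 2, 7 vs 3] → C does not strictly dominate A (column X: 5 ≤ 7)
  C vs B: [5 vs 7, 4 vs 5, 7 vs 2] → C does not strictly dominate B (column X: 5 ≤ 7)
No single strategy strictly dominates all others → no strictly dominant strategy.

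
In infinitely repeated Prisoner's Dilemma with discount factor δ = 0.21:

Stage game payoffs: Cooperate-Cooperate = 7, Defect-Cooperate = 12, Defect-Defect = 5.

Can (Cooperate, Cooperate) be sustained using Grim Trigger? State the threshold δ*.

δ* = 0.7143; since δ = 0.21 < 0.7143, cooperation cannot be sustained

Work:
For Grim Trigger:
Cooperate forever: 7/(1-δ)
Defect then punished: 12 + 5·δ/(1-δ)
Need: 7/(1-δ) ≥ 12 + 5·δ/(1-δ)
Solving: δ ≥ (T-R)/(T-P) = (12-7)/(12-5) = 0.7143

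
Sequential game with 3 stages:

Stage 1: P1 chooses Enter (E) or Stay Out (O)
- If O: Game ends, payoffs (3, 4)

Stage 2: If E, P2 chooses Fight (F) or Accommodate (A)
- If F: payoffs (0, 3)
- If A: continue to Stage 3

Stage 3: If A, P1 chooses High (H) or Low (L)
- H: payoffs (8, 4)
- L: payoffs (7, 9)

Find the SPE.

SPE: (E, A, H); Outcome (8, 4)

Work:
Stage 3: P1 chooses H (8 vs 7)
Stage 2: P2: F->3, A->4 (anticipating H). Choose A
Stage 1: P1: O->3, E->8 (anticipating A, H). Choose E
SPE path: E -> A -> H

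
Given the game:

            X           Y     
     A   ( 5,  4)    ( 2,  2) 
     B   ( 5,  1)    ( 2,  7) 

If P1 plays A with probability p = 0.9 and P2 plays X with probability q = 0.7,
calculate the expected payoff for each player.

E[P1] = 4.1, E[P2] = 3.34

Work:
E[P1] = p·q·π₁(A,X) + p·(1-q)·π₁(A,Y) + (1-p)·q·π₁(B,X) + (1-p)·(1-q)·π₁(B,Y)
= 0.9·0.7·5 + 0.9·0.3·2 + 0.1·0.7·5 + 0.1·0.3·2
= 4.1

E[P2] = 3.34 (similar calculation)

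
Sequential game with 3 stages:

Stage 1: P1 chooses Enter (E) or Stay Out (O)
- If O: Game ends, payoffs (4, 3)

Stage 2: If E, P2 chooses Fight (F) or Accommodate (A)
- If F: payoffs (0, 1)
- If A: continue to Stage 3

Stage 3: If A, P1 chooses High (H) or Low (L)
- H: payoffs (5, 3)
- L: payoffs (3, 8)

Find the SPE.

SPE: (E, A, H); Outcome (5, 3)

Work:
Stage 3: P1 chooses H (5 vs 3)
Stage 2: P2: F->1, A->3 (anticipating H). Choose A
Stage 1: P1: O->4, E->5 (anticipating A, H). Choose E
SPE path: E -> A -> H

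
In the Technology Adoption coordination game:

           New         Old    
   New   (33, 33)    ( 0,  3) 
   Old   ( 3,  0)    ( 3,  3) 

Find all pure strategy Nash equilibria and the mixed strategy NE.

Pure NE: (New, New) and (Old, Old); Mixed NE: p = 0.0909, q = 0.0909

Work:
Check pure NE:
(New, New): (33, 33) - no unilateral deviation beneficial
(Old, Old): (3, 3) - no unilateral deviation beneficial
Mixed NE: P1 plays New with p = 0.0909, P2 plays New with q = 0.0909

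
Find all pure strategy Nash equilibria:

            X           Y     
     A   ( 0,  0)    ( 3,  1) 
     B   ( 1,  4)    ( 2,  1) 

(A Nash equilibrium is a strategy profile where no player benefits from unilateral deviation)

Nash equilibrium: (A, Y), (B, X)

Work:
Best responses:
  P1 vs X: payoffs [0, 1] → best response B (payoff 1)
  P1 vs Y: payoffs [3, 2] → best response A (payoff 3)
  P2 vs A: payoffs [0, 1] → best response Y (payoff 1)
  P2 vs B: payoffs [4, 1] → best response X (payoff 4)
Mutual best responses: (A,Y), (B,X) → Nash equilibria.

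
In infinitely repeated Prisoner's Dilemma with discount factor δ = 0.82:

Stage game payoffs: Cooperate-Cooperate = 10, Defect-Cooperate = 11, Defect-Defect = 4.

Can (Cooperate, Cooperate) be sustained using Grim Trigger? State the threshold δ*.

δ* = 0.1429; since δ = 0.82 ≥ 0.1429, cooperation can be sustained

Work:
For Grim Trigger:
Cooperate forever: 10/(1-δ)
Defect then punished: 11 + 4·δ/(1-δ)
Need: 10/(1-δ) ≥ 11 + 4·δ/(1-δ)
Solving: δ ≥ (T-R)/(T-P) = (11-10)/(11-4) = 0.1429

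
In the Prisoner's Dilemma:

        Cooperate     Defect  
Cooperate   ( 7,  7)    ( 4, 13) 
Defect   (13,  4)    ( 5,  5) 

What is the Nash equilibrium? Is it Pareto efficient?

(Defect, Defect) is NE; not Pareto efficient

Work:
Defect dominates Cooperate for both players:
If P2 cooperates: Defect (13) > Cooperate (7)
If P2 defects: Defect (5) > Cooperate (4)
NE: (Defect, Defect) with payoff (5, 5)
But (Cooperate, Cooperate) = (7, 7) Pareto dominates (5, 5)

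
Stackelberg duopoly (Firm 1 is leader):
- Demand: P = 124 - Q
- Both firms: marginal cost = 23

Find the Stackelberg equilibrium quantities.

q₁* (leader) = 50.5, q₂* (follower) = 25.25

Work:
Follower's reaction: q₂ = (a - c - q₁)/2
Leader substitutes: π₁ = q₁·(a - q₁ - (a-c-q₁)/2 - c)
FOC: q₁* = (124 - 23)/2 = 50.50
Then: q₂* = (124 - 23 - 50.5)/2 = 25.25
Leader has first-mover advantage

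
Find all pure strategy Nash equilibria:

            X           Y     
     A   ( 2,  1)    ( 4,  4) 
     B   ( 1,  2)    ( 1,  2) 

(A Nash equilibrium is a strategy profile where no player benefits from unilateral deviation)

Nash equilibrium: (A, Y)

Work:
Best responses:
  P1 vs X: payoffs [2, 1] → best response A (payoff 2)
  P1 vs Y: payoffs [4, 1] → best response A (payoff 4)
  P2 vs A: payoffs [1, 4] → best response Y (payoff 4)
  P2 vs B: payoffs [2, 2] → best response X/Y (payoff 2)
Mutual best responses: (A,Y) → Nash equilibria.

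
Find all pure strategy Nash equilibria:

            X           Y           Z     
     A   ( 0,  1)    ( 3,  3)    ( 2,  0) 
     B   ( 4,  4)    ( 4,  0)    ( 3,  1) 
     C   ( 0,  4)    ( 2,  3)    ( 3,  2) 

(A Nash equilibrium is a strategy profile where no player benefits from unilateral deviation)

Nash equilibrium: (B, X)

Work:
Best responses:
  P1 vs X: payoffs [0, 4, 0] → best response B (payoff 4)
  P1 vs Y: payoffs [3, 4, 2] → best response B (payoff 4)
  P1 vs Z: payoffs [2, 3, 3] → best response B/C (payoff 3)
  P2 vs A: payoffs [1, 3, 0] → best response Y (payoff 3)
  P2 vs B: payoffs [4, 0, 1] → best response X (payoff 4)
  P2 vs C: payoffs [4, 3, 2] → best response X (payoff 4)
Mutual best responses: (B,X) → Nash equilibria.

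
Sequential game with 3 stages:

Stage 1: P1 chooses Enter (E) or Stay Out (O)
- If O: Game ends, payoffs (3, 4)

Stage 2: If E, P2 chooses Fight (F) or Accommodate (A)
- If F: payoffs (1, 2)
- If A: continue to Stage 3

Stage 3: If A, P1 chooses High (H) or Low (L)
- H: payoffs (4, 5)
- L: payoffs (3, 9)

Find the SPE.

SPE: (E, A, H); Outcome (4, 5)

Work:
Stage 3: P1 chooses H (4 vs 3)
Stage 2: P2: F->2, A->5 (anticipating H). Choose A
Stage 1: P1: O->3, E->4 (anticipating A, H). Choose E
SPE path: E -> A -> H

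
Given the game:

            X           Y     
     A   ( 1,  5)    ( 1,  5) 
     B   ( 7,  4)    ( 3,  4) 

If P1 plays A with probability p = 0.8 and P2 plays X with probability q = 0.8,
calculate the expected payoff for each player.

E[P1] = 2.04, E[P2] = 4.8

Work:
E[P1] = p·q·π₁(A,X) + p·(1-q)·π₁(A,Y) + (1-p)·q·π₁(B,X) + (1-p)·(1-q)·π₁(B,Y)
= 0.8·0.8·1 + 0.8·0.2·1 + 0.2·0.8·7 + 0.2·0.2·3
= 2.04

E[P2] = 4.8 (similar calculation)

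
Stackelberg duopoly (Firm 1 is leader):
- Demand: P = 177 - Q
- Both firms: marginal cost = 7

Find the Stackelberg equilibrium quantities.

q₁* (leader) = 85.0, q₂* (follower) = 42.5

Work:
Follower's reaction: q₂ = (a - c - q₁)/2
Leader substitutes: π₁ = q₁·(a - q₁ - (a-c-q₁)/2 - c)
FOC: q₁* = (177 - 7)/2 = 85.00
Then: q₂* = (177 - 7 - 85.0)/2 = 42.50
Leader has first-mover advantage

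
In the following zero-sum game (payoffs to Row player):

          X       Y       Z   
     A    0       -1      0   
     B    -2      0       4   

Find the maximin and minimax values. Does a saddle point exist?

Maximin = -1, Minimax = 0, Saddle: False

Work:
Row minimums: [-1, -2] → maximin = -1
Column maximums: [0, 0, 4] → minimax = 0
No saddle point (maximin ≠ minimax). Mixed strategy needed.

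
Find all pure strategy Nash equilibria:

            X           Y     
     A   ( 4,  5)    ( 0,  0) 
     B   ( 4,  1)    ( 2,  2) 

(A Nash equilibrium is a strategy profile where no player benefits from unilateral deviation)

Nash equilibrium: (A, X), (B, Y)

Work:
Best responses:
  P1 vs X: payoffs [4, 4] → best response A/B (payoff 4)
  P1 vs Y: payoffs [0, 2] → best response B (payoff 2)
  P2 vs A: payoffs [5, 0] → best response X (payoff 5)
  P2 vs B: payoffs [1, 2] → best response Y (payoff 2)
Mutual best responses: (A,X), (B,Y) → Nash equilibria.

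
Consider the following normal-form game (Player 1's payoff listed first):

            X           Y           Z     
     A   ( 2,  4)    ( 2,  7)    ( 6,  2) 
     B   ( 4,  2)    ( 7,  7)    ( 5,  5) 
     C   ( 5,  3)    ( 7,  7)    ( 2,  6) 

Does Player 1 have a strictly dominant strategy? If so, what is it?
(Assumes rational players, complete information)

No strictly dominant strategy exists for Player 1

Work:
A strategy strictly dominates another if it gives a strictly higher payoff against every opponent action. Compare each pair of P1's strategies column-by-column:
  A vs B: [2 vs 4, 2 vs 7, 6 vs 5] → A does not strictly dominate B (column X: 2 ≤ 4)
  A vs C: [2 vs 5, 2 vs 7, 6 vs 2] → A does not strictly dominate C (column X: 2 ≤ 5)
  B vs A: [4 vs 2, 7 vs 2, 5 vs 6] → B does not strictly dominate A (column Z: 5 ≤ 6)
  B vs C: [4 vs 5, 7 vs 7, 5 vs 2] → B does not strictly dominate C (column X: 4 ≤ 5)
  C vs A: [5 vs 2, 7 vs 2, 2 vs 6] → C does not strictly dominate A (column Z: 2 ≤ 6)
  C vs B: [5 vs 4, 7 vs 7, 2 vs 5] → C does not strictly dominate B (column Y: 7 ≤ 7)
No single strategy strictly dominates all others → no strictly dominant strategy.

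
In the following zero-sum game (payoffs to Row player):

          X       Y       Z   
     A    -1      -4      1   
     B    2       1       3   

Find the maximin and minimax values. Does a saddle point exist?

Maximin = 1, Minimax = 1, Saddle: True

Work:
Row minimums: [-4, 1] → maximin = 1
Column maximums: [2, 1, 3] → minimax = 1
Saddle point exists! Game value = 1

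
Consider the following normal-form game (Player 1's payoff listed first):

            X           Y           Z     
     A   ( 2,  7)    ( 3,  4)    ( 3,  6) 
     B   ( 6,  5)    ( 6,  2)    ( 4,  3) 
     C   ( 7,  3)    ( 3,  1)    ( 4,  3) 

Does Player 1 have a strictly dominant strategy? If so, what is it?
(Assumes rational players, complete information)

No strictly dominant strategy exists for Player 1

Work:
A strategy strictly dominates another if it gives a strictly higher payoff against every opponent action. Compare each pair of P1's strategies column-by-column:
  A vs B: [2 vs 6, 3 vs 6, 3 vs 4] → A does not strictly dominate B (column X: 2 ≤ 6)
  A vs C: [2 vs 7, 3 vs 3, 3 vs 4] → A does not strictly dominate C (column X: 2 ≤ 7)
  B vs A: [6 vs 2, 6 vs 3, 4 vs 3] → B strictly dominates A
  B vs C: [6 vs 7, 6 vs 3, 4 vs 4] → B does not strictly dominate C (column X: 6 ≤ 7)
  C vs A: [7 vs 2, 3 vs 3, 4 vs 3] → C does not strictly dominate A (column Y: 3 ≤ 3)
  C vs B: [7 vs 6, 3 vs 6, 4 vs 4] → C does not strictly dominate B (column Y: 3 ≤ 6)
No single strategy strictly dominates all others → no strictly dominant strategy.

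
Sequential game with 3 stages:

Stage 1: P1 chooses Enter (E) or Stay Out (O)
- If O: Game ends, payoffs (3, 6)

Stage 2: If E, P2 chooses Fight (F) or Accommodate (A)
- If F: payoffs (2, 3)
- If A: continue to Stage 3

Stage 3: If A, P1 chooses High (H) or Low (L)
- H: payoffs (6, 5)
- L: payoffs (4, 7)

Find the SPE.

SPE: (E, A, H); Outcome (6, 5)

Work:
Stage 3: P1 chooses H (6 vs 4)
Stage 2: P2: F->3, A->5 (anticipating H). Choose A
Stage 1: P1: O->3, E->6 (anticipating A, H). Choose E
SPE path: E -> A -> H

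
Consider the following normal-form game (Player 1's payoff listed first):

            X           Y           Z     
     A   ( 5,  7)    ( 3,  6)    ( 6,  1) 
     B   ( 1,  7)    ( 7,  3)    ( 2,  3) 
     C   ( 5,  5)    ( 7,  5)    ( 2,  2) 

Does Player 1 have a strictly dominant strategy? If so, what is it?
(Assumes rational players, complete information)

No strictly dominant strategy exists for Player 1

Work:
A strategy strictly dominates another if it gives a strictly higher payoff against every opponent action. Compare each pair of P1's strategies column-by-column:
  A vs B: [5 vs 1, 3 vs 7, 6 vs 2] → A does not strictly dominate B (column Y: 3 ≤ 7)
  A vs C: [5 vs 5, 3 vs 7, 6 vs 2] → A does not strictly dominate C (column X: 5 ≤ 5)
  B vs A: [1 vs 5, 7 vs 3, 2 vs 6] → B does not strictly dominate A (column X: 1 ≤ 5)
  B vs C: [1 vs 5, 7 vs 7, 2 vs 2] → B does not strictly dominate C (column X: 1 ≤ 5)
  C vs A: [5 vs 5, 7 vs 3, 2 vs 6] → C does not strictly dominate A (column X: 5 ≤ 5)
  C vs B: [5 vs 1, 7 vs 7, 2 vs 2] → C does not strictly dominate B (column Y: 7 ≤ 7)
No single strategy strictly dominates all others → no strictly dominant strategy.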